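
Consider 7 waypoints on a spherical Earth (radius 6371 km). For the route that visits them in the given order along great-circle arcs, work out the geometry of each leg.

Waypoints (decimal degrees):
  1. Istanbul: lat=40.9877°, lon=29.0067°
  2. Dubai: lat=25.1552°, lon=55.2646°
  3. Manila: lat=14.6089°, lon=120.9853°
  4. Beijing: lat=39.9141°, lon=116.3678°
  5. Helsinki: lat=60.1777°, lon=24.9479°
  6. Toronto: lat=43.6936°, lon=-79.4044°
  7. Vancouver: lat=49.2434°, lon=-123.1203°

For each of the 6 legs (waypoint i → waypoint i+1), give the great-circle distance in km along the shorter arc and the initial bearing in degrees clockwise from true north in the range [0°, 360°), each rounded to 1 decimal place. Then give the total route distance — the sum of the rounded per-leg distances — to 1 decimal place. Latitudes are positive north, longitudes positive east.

Leg 1: φ1=0.7153703, φ2=0.4390411, Δφ=-0.2763293, Δλ=0.4582868 rad; a=sin²(Δφ/2)+cosφ1·cosφ2·sin²(Δλ/2)=0.0542205139; c=2·atan2(√a, √(1-a))=0.470020570; dist=6371·c=2994.501 ≈ 2994.5 km; running total=2994.5 km
Leg 1 bearing: y=sinΔλ·cosφ2=0.40045383, x=cosφ1·sinφ2-sinφ1·cosφ2·cosΔλ=-0.21156401; θ=atan2(y, x)=117.8480° ≈ 117.8°
Leg 2: φ1=0.4390411, φ2=0.2549734, Δφ=-0.1840677, Δλ=1.1470426 rad; a=sin²(Δφ/2)+cosφ1·cosφ2·sin²(Δλ/2)=0.2663166310; c=2·atan2(√a, √(1-a))=1.084486491; dist=6371·c=6909.263 ≈ 6909.3 km; running total=9903.8 km
Leg 2 bearing: y=sinΔλ·cosφ2=0.88208142, x=cosφ1·sinφ2-sinφ1·cosφ2·cosΔλ=0.05916670; θ=atan2(y, x)=86.1626° ≈ 86.2°
Leg 3: φ1=0.2549734, φ2=0.6966325, Δφ=0.4416591, Δλ=-0.0805906 rad; a=sin²(Δφ/2)+cosφ1·cosφ2·sin²(Δλ/2)=0.0491826017; c=2·atan2(√a, √(1-a))=0.447261687; dist=6371·c=2849.504 ≈ 2849.5 km; running total=12753.3 km
Leg 3 bearing: y=sinΔλ·cosφ2=-0.06174667, x=cosφ1·sinφ2-sinφ1·cosφ2·cosΔλ=0.42806780; θ=atan2(y, x)=-8.2080° <0 so +360° → 351.7920° ≈ 351.8°
Leg 4: φ1=0.6966325, φ2=1.0502990, Δφ=0.3536665, Δλ=-1.5955783 rad; a=sin²(Δφ/2)+cosφ1·cosφ2·sin²(Δλ/2)=0.2263922019; c=2·atan2(√a, √(1-a))=0.991762401; dist=6371·c=6318.518 ≈ 6318.5 km; running total=19071.8 km
Leg 4 bearing: y=sinΔλ·cosφ2=-0.49715896, x=cosφ1·sinφ2-sinφ1·cosφ2·cosΔλ=0.67334097; θ=atan2(y, x)=-36.4402° <0 so +360° → 323.5598° ≈ 323.6°
Leg 5: φ1=1.0502990, φ2=0.7625972, Δφ=-0.2877018, Δλ=-1.8212912 rad; a=sin²(Δφ/2)+cosφ1·cosφ2·sin²(Δλ/2)=0.2449066894; c=2·atan2(√a, √(1-a))=1.035394565; dist=6371·c=6596.499 ≈ 6596.5 km; running total=25668.3 km
Leg 5 bearing: y=sinΔλ·cosφ2=-0.70047800, x=cosφ1·sinφ2-sinφ1·cosφ2·cosΔλ=0.49903926; θ=atan2(y, x)=-54.5329° <0 so +360° → 305.4671° ≈ 305.5°
Leg 6: φ1=0.7625972, φ2=0.8594595, Δφ=0.0968623, Δλ=-0.7629864 rad; a=sin²(Δφ/2)+cosφ1·cosφ2·sin²(Δλ/2)=0.0677739225; c=2·atan2(√a, √(1-a))=0.526736751; dist=6371·c=3355.840 ≈ 3355.8 km; running total=29024.1 km
Leg 6 bearing: y=sinΔλ·cosφ2=-0.45117148, x=cosφ1·sinφ2-sinφ1·cosφ2·cosΔλ=0.22173580; θ=atan2(y, x)=-63.8274° <0 so +360° → 296.1726° ≈ 296.2°

Leg 1: dist=2994.5 km, bearing=117.8°
Leg 2: dist=6909.3 km, bearing=86.2°
Leg 3: dist=2849.5 km, bearing=351.8°
Leg 4: dist=6318.5 km, bearing=323.6°
Leg 5: dist=6596.5 km, bearing=305.5°
Leg 6: dist=3355.8 km, bearing=296.2°
Total: 29024.1 km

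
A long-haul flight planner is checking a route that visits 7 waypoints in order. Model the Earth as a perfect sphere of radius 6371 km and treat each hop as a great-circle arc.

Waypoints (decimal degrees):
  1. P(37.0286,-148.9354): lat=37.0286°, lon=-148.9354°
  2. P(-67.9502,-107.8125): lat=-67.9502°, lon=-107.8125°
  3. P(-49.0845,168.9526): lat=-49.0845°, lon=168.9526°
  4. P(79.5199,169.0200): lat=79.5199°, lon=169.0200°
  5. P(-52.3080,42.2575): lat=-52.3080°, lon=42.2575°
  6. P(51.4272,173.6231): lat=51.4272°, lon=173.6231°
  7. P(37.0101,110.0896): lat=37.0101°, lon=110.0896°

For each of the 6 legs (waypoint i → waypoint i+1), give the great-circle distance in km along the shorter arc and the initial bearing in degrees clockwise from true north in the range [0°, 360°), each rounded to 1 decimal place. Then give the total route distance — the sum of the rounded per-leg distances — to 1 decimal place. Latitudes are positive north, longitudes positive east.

Leg 1: dist=12166.3 km, bearing=164.8°
Leg 2: dist=4799.9 km, bearing=251.9°
Leg 3: dist=14300.2 km, bearing=0.0°
Leg 4: dist=16416.4 km, bearing=293.8°
Leg 5: dist=16737.9 km, bearing=72.0°
Leg 6: dist=5133.9 km, bearing=277.7°
Total: 69554.6 km

Leg 1: φ1=0.6462710, φ2=-1.1859547, Δφ=-1.8322257, Δλ=0.7177300 rad; a=sin²(Δφ/2)+cosφ1·cosφ2·sin²(Δλ/2)=0.6661993122; c=2·atan2(√a, √(1-a))=1.909642001; dist=6371·c=12166.329 ≈ 12166.3 km; running total=12166.3 km
Leg 1 bearing: y=sinΔλ·cosφ2=0.24689983, x=cosφ1·sinφ2-sinφ1·cosφ2·cosΔλ=-0.91024811; θ=atan2(y, x)=164.8240° ≈ 164.8°
Leg 2: φ1=-1.1859547, φ2=-0.8566861, Δφ=0.3292686, Δλ=4.8304622 rad; a=sin²(Δφ/2)+cosφ1·cosφ2·sin²(Δλ/2)=0.1353158148; c=2·atan2(√a, √(1-a))=0.753398103; dist=6371·c=4799.899 ≈ 4799.9 km; running total=16966.2 km
Leg 2 bearing: y=sinΔλ·cosφ2=-0.65038518, x=cosφ1·sinφ2-sinφ1·cosφ2·cosΔλ=-0.21218130; θ=atan2(y, x)=-108.0684° <0 so +360° → 251.9316° ≈ 251.9°
Leg 3: φ1=-0.8566861, φ2=1.3878841, Δφ=2.2445702, Δλ=0.0011764 rad; a=sin²(Δφ/2)+cosφ1·cosφ2·sin²(Δλ/2)=0.8119698469; c=2·atan2(√a, √(1-a))=2.244570318; dist=6371·c=14300.157 ≈ 14300.2 km; running total=31266.4 km
Leg 3 bearing: y=sinΔλ·cosφ2=0.00021397, x=cosφ1·sinφ2-sinφ1·cosφ2·cosΔλ=0.78147246; θ=atan2(y, x)=0.0157° ≈ 0.0°
Leg 4: φ1=1.3878841, φ2=-0.9129468, Δφ=-2.3008309, Δλ=-2.2124230 rad; a=sin²(Δφ/2)+cosφ1·cosφ2·sin²(Δλ/2)=0.9223346633; c=2·atan2(√a, √(1-a))=2.576743445; dist=6371·c=16416.432 ≈ 16416.4 km; running total=47682.8 km
Leg 4 bearing: y=sinΔλ·cosφ2=-0.48982003, x=cosφ1·sinφ2-sinφ1·cosφ2·cosΔλ=0.21589366; θ=atan2(y, x)=-66.2140° <0 so +360° → 293.7860° ≈ 293.8°
Leg 5: φ1=-0.9129468, φ2=0.8975740, Δφ=1.8105208, Δλ=2.2927622 rad; a=sin²(Δφ/2)+cosφ1·cosφ2·sin²(Δλ/2)=0.9352971267; c=2·atan2(√a, √(1-a))=2.627205188; dist=6371·c=16737.924 ≈ 16737.9 km; running total=64420.7 km
Leg 5 bearing: y=sinΔλ·cosφ2=0.46794812, x=cosφ1·sinφ2-sinφ1·cosφ2·cosΔλ=0.15195462; θ=atan2(y, x)=72.0101° ≈ 72.0°
Leg 6: φ1=0.8975740, φ2=0.6459481, Δφ=-0.2516259, Δλ=-1.1088688 rad; a=sin²(Δφ/2)+cosφ1·cosφ2·sin²(Δλ/2)=0.1537420868; c=2·atan2(√a, √(1-a))=0.805825676; dist=6371·c=5133.915 ≈ 5133.9 km; running total=69554.6 km
Leg 6 bearing: y=sinΔλ·cosφ2=-0.71483961, x=cosφ1·sinφ2-sinφ1·cosφ2·cosΔλ=0.09708842; θ=atan2(y, x)=-82.2655° <0 so +360° → 277.7345° ≈ 277.7°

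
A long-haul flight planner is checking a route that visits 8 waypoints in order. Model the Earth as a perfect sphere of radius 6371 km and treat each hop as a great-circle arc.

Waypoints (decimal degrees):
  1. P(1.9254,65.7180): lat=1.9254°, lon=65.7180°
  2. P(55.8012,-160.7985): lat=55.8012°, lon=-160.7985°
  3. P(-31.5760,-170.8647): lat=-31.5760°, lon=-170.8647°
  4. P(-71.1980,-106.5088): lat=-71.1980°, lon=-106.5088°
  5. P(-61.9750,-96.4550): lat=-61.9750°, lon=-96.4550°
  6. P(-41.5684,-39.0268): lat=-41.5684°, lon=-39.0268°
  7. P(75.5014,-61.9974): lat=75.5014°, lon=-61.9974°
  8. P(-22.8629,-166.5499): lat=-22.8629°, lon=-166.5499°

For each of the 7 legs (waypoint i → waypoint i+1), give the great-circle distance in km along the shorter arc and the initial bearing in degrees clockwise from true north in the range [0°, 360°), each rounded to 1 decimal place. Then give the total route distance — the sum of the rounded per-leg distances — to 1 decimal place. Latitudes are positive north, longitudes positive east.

Leg 1: dist=12345.4 km, bearing=25.9°
Leg 2: dist=9762.9 km, bearing=188.6°
Leg 3: dist=5791.4 km, bearing=158.4°
Leg 4: dist=1114.2 km, bearing=28.1°
Leg 5: dist=4358.7 km, bearing=86.0°
Leg 6: dist=13124.3 km, bearing=353.6°
Leg 7: dist=12868.5 km, bearing=278.1°
Total: 59365.4 km

Leg 1: φ1=0.0336046, φ2=0.9739147, Δφ=0.9403101, Δλ=-3.9534587 rad; a=sin²(Δφ/2)+cosφ1·cosφ2·sin²(Δλ/2)=0.6793880459; c=2·atan2(√a, √(1-a))=1.937752686; dist=6371·c=12345.422 ≈ 12345.4 km; running total=12345.4 km
Leg 1 bearing: y=sinΔλ·cosφ2=0.40781971, x=cosφ1·sinφ2-sinφ1·cosφ2·cosΔλ=0.83962063; θ=atan2(y, x)=25.9067° ≈ 25.9°
Leg 2: φ1=0.9739147, φ2=-0.5511052, Δφ=-1.5250198, Δλ=-0.1756883 rad; a=sin²(Δφ/2)+cosφ1·cosφ2·sin²(Δλ/2)=0.4808053440; c=2·atan2(√a, √(1-a))=1.532397579; dist=6371·c=9762.905 ≈ 9762.9 km; running total=22108.3 km
Leg 2 bearing: y=sinΔλ·cosφ2=-0.14890822, x=cosφ1·sinφ2-sinφ1·cosφ2·cosΔλ=-0.98810556; θ=atan2(y, x)=-171.4300° <0 so +360° → 188.5700° ≈ 188.6°
Leg 3: φ1=-0.5511052, φ2=-1.2426395, Δφ=-0.6915344, Δλ=1.1232223 rad; a=sin²(Δφ/2)+cosφ1·cosφ2·sin²(Δλ/2)=0.1927398012; c=2·atan2(√a, √(1-a))=0.909018442; dist=6371·c=5791.356 ≈ 5791.4 km; running total=27899.7 km
Leg 3 bearing: y=sinΔλ·cosφ2=0.29055221, x=cosφ1·sinφ2-sinφ1·cosφ2·cosΔλ=-0.73344672; θ=atan2(y, x)=158.3892° ≈ 158.4°
Leg 4: φ1=-1.2426395, φ2=-1.0816678, Δφ=0.1609717, Δλ=0.1754719 rad; a=sin²(Δφ/2)+cosφ1·cosφ2·sin²(Δλ/2)=0.0076266895; c=2·atan2(√a, √(1-a))=0.174884620; dist=6371·c=1114.190 ≈ 1114.2 km; running total=29013.9 km
Leg 4 bearing: y=sinΔλ·cosφ2=0.08202422, x=cosφ1·sinφ2-sinφ1·cosφ2·cosΔλ=0.15344745; θ=atan2(y, x)=28.1264° ≈ 28.1°
Leg 5: φ1=-1.0816678, φ2=-0.7255054, Δφ=0.3561624, Δλ=1.0023112 rad; a=sin²(Δφ/2)+cosφ1·cosφ2·sin²(Δλ/2)=0.1125199273; c=2·atan2(√a, √(1-a))=0.684144294; dist=6371·c=4358.683 ≈ 4358.7 km; running total=33372.6 km
Leg 5 bearing: y=sinΔλ·cosφ2=0.63049100, x=cosφ1·sinφ2-sinφ1·cosφ2·cosΔλ=0.04379356; θ=atan2(y, x)=86.0266° ≈ 86.0°
Leg 6: φ1=-0.7255054, φ2=1.3177480, Δφ=2.0432535, Δλ=-0.4009126 rad; a=sin²(Δφ/2)+cosφ1·cosφ2·sin²(Δλ/2)=0.7349640697; c=2·atan2(√a, √(1-a))=2.060005693; dist=6371·c=13124.296 ≈ 13124.3 km; running total=46496.9 km
Leg 6 bearing: y=sinΔλ·cosφ2=-0.09770375, x=cosφ1·sinφ2-sinφ1·cosφ2·cosΔλ=0.87728075; θ=atan2(y, x)=-6.3549° <0 so +360° → 353.6451° ≈ 353.6°
Leg 7: φ1=1.3177480, φ2=-0.3990329, Δφ=-1.7167809, Δλ=-1.8247854 rad; a=sin²(Δφ/2)+cosφ1·cosφ2·sin²(Δλ/2)=0.7170592217; c=2·atan2(√a, √(1-a))=2.019855796; dist=6371·c=12868.501 ≈ 12868.5 km; running total=59365.4 km
Leg 7 bearing: y=sinΔλ·cosφ2=-0.89187546, x=cosφ1·sinφ2-sinφ1·cosφ2·cosΔλ=0.12688321; θ=atan2(y, x)=-81.9031° <0 so +360° → 278.0969° ≈ 278.1°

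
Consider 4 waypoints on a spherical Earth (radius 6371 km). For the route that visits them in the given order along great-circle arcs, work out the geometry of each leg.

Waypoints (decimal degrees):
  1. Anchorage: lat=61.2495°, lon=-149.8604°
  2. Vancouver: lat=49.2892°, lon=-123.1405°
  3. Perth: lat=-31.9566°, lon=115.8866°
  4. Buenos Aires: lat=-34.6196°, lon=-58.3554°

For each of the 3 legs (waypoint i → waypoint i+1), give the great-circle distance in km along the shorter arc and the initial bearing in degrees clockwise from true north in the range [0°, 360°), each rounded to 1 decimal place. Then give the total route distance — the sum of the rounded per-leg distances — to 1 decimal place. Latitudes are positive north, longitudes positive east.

Leg 1: dist=2126.9 km, bearing=116.5°
Leg 2: dist=14823.8 km, bearing=268.9°
Leg 3: dist=12587.7 km, bearing=185.2°
Total: 29538.4 km

Leg 1: φ1=1.0690054, φ2=0.8602588, Δφ=-0.2087466, Δλ=0.4663502 rad; a=sin²(Δφ/2)+cosφ1·cosφ2·sin²(Δλ/2)=0.0276048440; c=2·atan2(√a, √(1-a))=0.333842241; dist=6371·c=2126.909 ≈ 2126.9 km; running total=2126.9 km
Leg 1 bearing: y=sinΔλ·cosφ2=0.29326677, x=cosφ1·sinφ2-sinφ1·cosφ2·cosΔλ=-0.14617068; θ=atan2(y, x)=116.4927° ≈ 116.5°
Leg 2: φ1=0.8602588, φ2=-0.5577479, Δφ=-1.4180067, Δλ=4.1718099 rad; a=sin²(Δφ/2)+cosφ1·cosφ2·sin²(Δλ/2)=0.8429961038; c=2·atan2(√a, √(1-a))=2.326762806; dist=6371·c=14823.806 ≈ 14823.8 km; running total=16950.7 km
Leg 2 bearing: y=sinΔλ·cosφ2=-0.72746956, x=cosφ1·sinφ2-sinφ1·cosφ2·cosΔλ=-0.01423832; θ=atan2(y, x)=-91.1213° <0 so +360° → 268.8787° ≈ 268.9°
Leg 3: φ1=-0.5577479, φ2=-0.6042260, Δφ=-0.0464781, Δλ=-3.0410966 rad; a=sin²(Δφ/2)+cosφ1·cosφ2·sin²(Δλ/2)=0.6970031013; c=2·atan2(√a, √(1-a))=1.975782664; dist=6371·c=12587.711 ≈ 12587.7 km; running total=29538.4 km
Leg 3 bearing: y=sinΔλ·cosφ2=-0.08256330, x=cosφ1·sinφ2-sinφ1·cosφ2·cosΔλ=-0.91539195; θ=atan2(y, x)=-174.8462° <0 so +360° → 185.1538° ≈ 185.2°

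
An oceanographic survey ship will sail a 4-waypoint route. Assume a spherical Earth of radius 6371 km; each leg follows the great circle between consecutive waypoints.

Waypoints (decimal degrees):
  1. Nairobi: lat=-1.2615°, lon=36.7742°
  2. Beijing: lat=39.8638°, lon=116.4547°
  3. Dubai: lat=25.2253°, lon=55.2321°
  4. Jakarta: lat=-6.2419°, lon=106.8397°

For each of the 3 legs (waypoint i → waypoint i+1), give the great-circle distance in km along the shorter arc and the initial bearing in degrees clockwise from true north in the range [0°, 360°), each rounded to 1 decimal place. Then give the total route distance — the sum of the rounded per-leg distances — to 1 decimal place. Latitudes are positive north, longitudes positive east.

Leg 1: dist=9219.6 km, bearing=49.5°
Leg 2: dist=5848.3 km, bearing=273.5°
Leg 3: dist=6581.9 km, bearing=114.9°
Total: 21649.8 km

Leg 1: φ1=-0.0220173, φ2=0.6957546, Δφ=0.7177719, Δλ=1.3906871 rad; a=sin²(Δφ/2)+cosφ1·cosφ2·sin²(Δλ/2)=0.4383221186; c=2·atan2(√a, √(1-a))=1.447125559; dist=6371·c=9219.637 ≈ 9219.6 km; running total=9219.6 km
Leg 1 bearing: y=sinΔλ·cosφ2=0.75515415, x=cosφ1·sinφ2-sinφ1·cosφ2·cosΔλ=0.64383659; θ=atan2(y, x)=49.5494° ≈ 49.5°
Leg 2: φ1=0.6957546, φ2=0.4402645, Δφ=-0.2554900, Δλ=-1.0685359 rad; a=sin²(Δφ/2)+cosφ1·cosφ2·sin²(Δλ/2)=0.1962786118; c=2·atan2(√a, √(1-a))=0.917958925; dist=6371·c=5848.316 ≈ 5848.3 km; running total=15067.9 km
Leg 2 bearing: y=sinΔλ·cosφ2=-0.79291300, x=cosφ1·sinφ2-sinφ1·cosφ2·cosΔλ=0.04798174; θ=atan2(y, x)=-86.5371° <0 so +360° → 273.4629° ≈ 273.5°
Leg 3: φ1=0.4402645, φ2=-0.1089417, Δφ=-0.5492062, Δλ=0.9007225 rad; a=sin²(Δφ/2)+cosφ1·cosφ2·sin²(Δλ/2)=0.2439235288; c=2·atan2(√a, √(1-a))=1.033106760; dist=6371·c=6581.923 ≈ 6581.9 km; running total=21649.8 km
Leg 3 bearing: y=sinΔλ·cosφ2=0.77912940, x=cosφ1·sinφ2-sinφ1·cosφ2·cosΔλ=-0.36146472; θ=atan2(y, x)=114.8882° ≈ 114.9°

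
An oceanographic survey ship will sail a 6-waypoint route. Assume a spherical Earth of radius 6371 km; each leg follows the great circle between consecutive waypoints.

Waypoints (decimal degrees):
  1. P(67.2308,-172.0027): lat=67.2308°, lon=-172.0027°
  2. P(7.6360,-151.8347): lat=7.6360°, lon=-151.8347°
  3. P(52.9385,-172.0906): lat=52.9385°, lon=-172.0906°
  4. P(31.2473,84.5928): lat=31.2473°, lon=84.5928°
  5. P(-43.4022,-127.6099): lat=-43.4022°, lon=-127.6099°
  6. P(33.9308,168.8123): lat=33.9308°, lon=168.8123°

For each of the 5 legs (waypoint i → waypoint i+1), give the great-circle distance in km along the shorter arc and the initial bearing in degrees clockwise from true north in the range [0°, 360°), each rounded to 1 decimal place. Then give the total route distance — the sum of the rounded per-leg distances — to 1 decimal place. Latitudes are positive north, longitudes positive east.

Leg 1: φ1=1.1733988, φ2=0.1332733, Δφ=-1.0401255, Δλ=0.3519980 rad; a=sin²(Δφ/2)+cosφ1·cosφ2·sin²(Δλ/2)=0.2587036882; c=2·atan2(√a, √(1-a))=1.067183880; dist=6371·c=6799.029 ≈ 6799.0 km; running total=6799.0 km
Leg 1 bearing: y=sinΔλ·cosφ2=0.34171662, x=cosφ1·sinφ2-sinφ1·cosφ2·cosΔλ=-0.80643295; θ=atan2(y, x)=157.0358° ≈ 157.0°
Leg 2: φ1=0.1332733, φ2=0.9239511, Δφ=0.7906778, Δλ=-0.3535321 rad; a=sin²(Δφ/2)+cosφ1·cosφ2·sin²(Δλ/2)=0.1667888119; c=2·atan2(√a, √(1-a))=0.841396372; dist=6371·c=5360.536 ≈ 5360.5 km; running total=12159.5 km
Leg 2 bearing: y=sinΔλ·cosφ2=-0.20865325, x=cosφ1·sinφ2-sinφ1·cosφ2·cosΔλ=0.71578281; θ=atan2(y, x)=-16.2516° <0 so +360° → 343.7484° ≈ 343.7°
Leg 3: φ1=0.9239511, φ2=0.5453683, Δφ=-0.3785829, Δλ=4.4799705 rad; a=sin²(Δφ/2)+cosφ1·cosφ2·sin²(Δλ/2)=0.3523671291; c=2·atan2(√a, √(1-a))=1.271062677; dist=6371·c=8097.940 ≈ 8097.9 km; running total=20257.4 km
Leg 3 bearing: y=sinΔλ·cosφ2=-0.83194894, x=cosφ1·sinφ2-sinφ1·cosφ2·cosΔλ=0.46976494; θ=atan2(y, x)=-60.5485° <0 so +360° → 299.4515° ≈ 299.5°
Leg 4: φ1=0.5453683, φ2=-0.7575113, Δφ=-1.3028796, Δλ=-3.7036358 rad; a=sin²(Δφ/2)+cosφ1·cosφ2·sin²(Δλ/2)=0.9410144170; c=2·atan2(√a, √(1-a))=2.650947043; dist=6371·c=16889.184 ≈ 16889.2 km; running total=37146.6 km
Leg 4 bearing: y=sinΔλ·cosφ2=0.38718932, x=cosφ1·sinφ2-sinφ1·cosφ2·cosΔλ=-0.26853225; θ=atan2(y, x)=124.7430° ≈ 124.7°
Leg 5: φ1=-0.7575113, φ2=0.5922042, Δφ=1.3497155, Δλ=5.1735434 rad; a=sin²(Δφ/2)+cosφ1·cosφ2·sin²(Δλ/2)=0.5576474525; c=2·atan2(√a, √(1-a))=1.686348206; dist=6371·c=10743.724 ≈ 10743.7 km; running total=47890.3 km
Leg 5 bearing: y=sinΔλ·cosφ2=-0.74304010, x=cosφ1·sinφ2-sinφ1·cosφ2·cosΔλ=0.65924084; θ=atan2(y, x)=-48.4199° <0 so +360° → 311.5801° ≈ 311.6°

Leg 1: dist=6799.0 km, bearing=157.0°
Leg 2: dist=5360.5 km, bearing=343.7°
Leg 3: dist=8097.9 km, bearing=299.5°
Leg 4: dist=16889.2 km, bearing=124.7°
Leg 5: dist=10743.7 km, bearing=311.6°
Total: 47890.3 km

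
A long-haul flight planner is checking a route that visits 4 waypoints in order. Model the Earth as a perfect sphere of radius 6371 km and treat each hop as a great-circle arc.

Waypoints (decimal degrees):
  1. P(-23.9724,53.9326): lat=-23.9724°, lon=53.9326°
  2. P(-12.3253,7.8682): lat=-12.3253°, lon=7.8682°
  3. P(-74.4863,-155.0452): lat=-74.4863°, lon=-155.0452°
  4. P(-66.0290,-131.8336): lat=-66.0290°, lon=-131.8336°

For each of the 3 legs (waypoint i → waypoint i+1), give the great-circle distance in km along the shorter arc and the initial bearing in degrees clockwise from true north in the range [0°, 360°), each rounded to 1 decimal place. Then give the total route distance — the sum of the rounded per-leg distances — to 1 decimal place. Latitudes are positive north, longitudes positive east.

Leg 1: dist=5012.7 km, bearing=276.5°
Leg 2: dist=10288.5 km, bearing=184.5°
Leg 3: dist=1265.7 km, bearing=54.2°
Total: 16566.9 km

Leg 1: φ1=-0.4183973, φ2=-0.2151171, Δφ=0.2032802, Δλ=-0.8039754 rad; a=sin²(Δφ/2)+cosφ1·cosφ2·sin²(Δλ/2)=0.1469425755; c=2·atan2(√a, √(1-a))=0.786799985; dist=6371·c=5012.703 ≈ 5012.7 km; running total=5012.7 km
Leg 1 bearing: y=sinΔλ·cosφ2=-0.70352238, x=cosφ1·sinφ2-sinφ1·cosφ2·cosΔλ=0.08036215; θ=atan2(y, x)=-83.4834° <0 so +360° → 276.5166° ≈ 276.5°
Leg 2: φ1=-0.2151171, φ2=-1.3000312, Δφ=-1.0849141, Δλ=-2.8433752 rad; a=sin²(Δφ/2)+cosφ1·cosφ2·sin²(Δλ/2)=0.5220429309; c=2·atan2(√a, √(1-a))=1.614896482; dist=6371·c=10288.505 ≈ 10288.5 km; running total=15301.2 km
Leg 2 bearing: y=sinΔλ·cosφ2=-0.07858682, x=cosφ1·sinφ2-sinφ1·cosφ2·cosΔλ=-0.99593200; θ=atan2(y, x)=-175.4883° <0 so +360° → 184.5117° ≈ 184.5°
Leg 3: φ1=-1.3000312, φ2=-1.1524235, Δφ=0.1476077, Δλ=0.4051188 rad; a=sin²(Δφ/2)+cosφ1·cosφ2·sin²(Δλ/2)=0.0098350683; c=2·atan2(√a, √(1-a))=0.198670394; dist=6371·c=1265.729 ≈ 1265.7 km; running total=16566.9 km
Leg 3 bearing: y=sinΔλ·cosφ2=0.16012403, x=cosφ1·sinφ2-sinφ1·cosφ2·cosΔλ=0.11538480; θ=atan2(y, x)=54.2236° ≈ 54.2°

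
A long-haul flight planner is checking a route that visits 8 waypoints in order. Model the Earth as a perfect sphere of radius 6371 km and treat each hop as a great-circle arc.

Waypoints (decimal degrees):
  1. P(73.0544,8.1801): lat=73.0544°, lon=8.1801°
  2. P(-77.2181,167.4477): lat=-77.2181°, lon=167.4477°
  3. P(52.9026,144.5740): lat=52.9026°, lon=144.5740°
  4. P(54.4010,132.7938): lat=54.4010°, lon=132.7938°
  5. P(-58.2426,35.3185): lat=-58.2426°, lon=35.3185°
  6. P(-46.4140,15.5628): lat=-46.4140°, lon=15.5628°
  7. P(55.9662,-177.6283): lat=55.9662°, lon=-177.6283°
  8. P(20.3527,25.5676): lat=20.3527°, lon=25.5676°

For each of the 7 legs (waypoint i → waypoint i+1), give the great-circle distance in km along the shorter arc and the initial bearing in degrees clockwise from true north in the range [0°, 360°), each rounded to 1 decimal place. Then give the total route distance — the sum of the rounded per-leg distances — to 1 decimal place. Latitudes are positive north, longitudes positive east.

Leg 1: dist=19270.9 km, bearing=137.8°
Leg 2: dist=14556.7 km, bearing=341.9°
Leg 3: dist=793.0 km, bearing=286.8°
Leg 4: dist=15232.6 km, bearing=229.9°
Leg 5: dist=1866.1 km, bearing=306.2°
Leg 6: dist=18615.1 km, bearing=35.9°
Leg 7: dist=11252.1 km, bearing=337.9°
Total: 81586.5 km

Leg 1: φ1=1.2750398, φ2=-1.3477101, Δφ=-2.6227499, Δλ=2.7797440 rad; a=sin²(Δφ/2)+cosφ1·cosφ2·sin²(Δλ/2)=0.9965924908; c=2·atan2(√a, √(1-a))=3.024778499; dist=6371·c=19270.864 ≈ 19270.9 km; running total=19270.9 km
Leg 1 bearing: y=sinΔλ·cosφ2=0.07831995, x=cosφ1·sinφ2-sinφ1·cosφ2·cosΔλ=-0.08631094; θ=atan2(y, x)=137.7789° ≈ 137.8°
Leg 2: φ1=-1.3477101, φ2=0.9233246, Δφ=2.2710346, Δλ=-0.3992214 rad; a=sin²(Δφ/2)+cosφ1·cosφ2·sin²(Δλ/2)=0.8274468049; c=2·atan2(√a, √(1-a))=2.284838159; dist=6371·c=14556.704 ≈ 14556.7 km; running total=33827.6 km
Leg 2 bearing: y=sinΔλ·cosφ2=-0.23445352, x=cosφ1·sinφ2-sinφ1·cosφ2·cosΔλ=0.71843295; θ=atan2(y, x)=-18.0736° <0 so +360° → 341.9264° ≈ 341.9°
Leg 3: φ1=0.9233246, φ2=0.9494766, Δφ=0.0261520, Δλ=-0.2056033 rad; a=sin²(Δφ/2)+cosφ1·cosφ2·sin²(Δλ/2)=0.0038685286; c=2·atan2(√a, √(1-a))=0.124475338; dist=6371·c=793.032 ≈ 793.0 km; running total=34620.6 km
Leg 3 bearing: y=sinΔλ·cosφ2=-0.11884203, x=cosφ1·sinφ2-sinφ1·cosφ2·cosΔλ=0.03592805; θ=atan2(y, x)=-73.1790° <0 so +360° → 286.8210° ≈ 286.8°
Leg 4: φ1=0.9494766, φ2=-1.0165251, Δφ=-1.9660017, Δλ=-1.7012649 rad; a=sin²(Δφ/2)+cosφ1·cosφ2·sin²(Δλ/2)=0.8656173863; c=2·atan2(√a, √(1-a))=2.390926708; dist=6371·c=15232.594 ≈ 15232.6 km; running total=49853.2 km
Leg 4 bearing: y=sinΔλ·cosφ2=-0.52185054, x=cosφ1·sinφ2-sinφ1·cosφ2·cosΔλ=-0.43928091; θ=atan2(y, x)=-130.0898° <0 so +360° → 229.9102° ≈ 229.9°
Leg 5: φ1=-1.0165251, φ2=-0.8100771, Δφ=0.2064480, Δλ=-0.3448020 rad; a=sin²(Δφ/2)+cosφ1·cosφ2·sin²(Δλ/2)=0.0212962350; c=2·atan2(√a, √(1-a))=0.292910583; dist=6371·c=1866.133 ≈ 1866.1 km; running total=51719.3 km
Leg 5 bearing: y=sinΔλ·cosφ2=-0.23303872, x=cosφ1·sinφ2-sinφ1·cosφ2·cosΔλ=0.17048101; θ=atan2(y, x)=-53.8124° <0 so +360° → 306.1876° ≈ 306.2°
Leg 6: φ1=-0.8100771, φ2=0.9767945, Δφ=1.7868716, Δλ=-3.3718208 rad; a=sin²(Δφ/2)+cosφ1·cosφ2·sin²(Δλ/2)=0.9879767184; c=2·atan2(√a, √(1-a))=2.921849354; dist=6371·c=18615.102 ≈ 18615.1 km; running total=70334.4 km
Leg 6 bearing: y=sinΔλ·cosφ2=0.12771920, x=cosφ1·sinφ2-sinφ1·cosφ2·cosΔλ=0.17664285; θ=atan2(y, x)=35.8683° ≈ 35.9°
Leg 7: φ1=0.9767945, φ2=0.3552216, Δφ=-0.6215728, Δλ=3.5464375 rad; a=sin²(Δφ/2)+cosφ1·cosφ2·sin²(Δλ/2)=0.5970497352; c=2·atan2(√a, √(1-a))=1.766135705; dist=6371·c=11252.051 ≈ 11252.1 km; running total=81586.5 km
Leg 7 bearing: y=sinΔλ·cosφ2=-0.36928623, x=cosφ1·sinφ2-sinφ1·cosφ2·cosΔλ=0.90881961; θ=atan2(y, x)=-22.1137° <0 so +360° → 337.8863° ≈ 337.9°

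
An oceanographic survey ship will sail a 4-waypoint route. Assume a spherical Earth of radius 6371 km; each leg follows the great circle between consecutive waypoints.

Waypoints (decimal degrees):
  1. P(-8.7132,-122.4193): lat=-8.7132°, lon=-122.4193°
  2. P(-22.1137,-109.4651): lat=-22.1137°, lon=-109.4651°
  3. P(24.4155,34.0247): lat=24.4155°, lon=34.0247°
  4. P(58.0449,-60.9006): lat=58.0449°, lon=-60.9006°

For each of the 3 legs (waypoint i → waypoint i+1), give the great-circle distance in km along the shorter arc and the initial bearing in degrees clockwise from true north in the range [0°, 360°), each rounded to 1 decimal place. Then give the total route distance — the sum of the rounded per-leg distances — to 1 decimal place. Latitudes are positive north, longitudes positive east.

Leg 1: φ1=-0.1520740, φ2=-0.3859569, Δφ=-0.2338828, Δλ=0.2260934 rad; a=sin²(Δφ/2)+cosφ1·cosφ2·sin²(Δλ/2)=0.0252661446; c=2·atan2(√a, √(1-a))=0.319260722; dist=6371·c=2034.010 ≈ 2034.0 km; running total=2034.0 km
Leg 1 bearing: y=sinΔλ·cosφ2=0.20768171, x=cosφ1·sinφ2-sinφ1·cosφ2·cosΔλ=-0.23532823; θ=atan2(y, x)=138.5710° ≈ 138.6°
Leg 2: φ1=-0.3859569, φ2=0.4261309, Δφ=0.8120877, Δλ=2.5043695 rad; a=sin²(Δφ/2)+cosφ1·cosφ2·sin²(Δλ/2)=0.9168198021; c=2·atan2(√a, √(1-a))=2.556461406; dist=6371·c=16287.216 ≈ 16287.2 km; running total=18321.2 km
Leg 2 bearing: y=sinΔλ·cosφ2=0.54175920, x=cosφ1·sinφ2-sinφ1·cosφ2·cosΔλ=0.10743362; θ=atan2(y, x)=78.7835° ≈ 78.8°
Leg 3: φ1=0.4261309, φ2=1.0130746, Δφ=0.5869438, Δλ=-1.6567590 rad; a=sin²(Δφ/2)+cosφ1·cosφ2·sin²(Δλ/2)=0.3453318120; c=2·atan2(√a, √(1-a))=1.256301225; dist=6371·c=8003.895 ≈ 8003.9 km; running total=26325.1 km
Leg 3 bearing: y=sinΔλ·cosφ2=-0.52730024, x=cosφ1·sinφ2-sinφ1·cosφ2·cosΔλ=0.79136936; θ=atan2(y, x)=-33.6761° <0 so +360° → 326.3239° ≈ 326.3°

Leg 1: dist=2034.0 km, bearing=138.6°
Leg 2: dist=16287.2 km, bearing=78.8°
Leg 3: dist=8003.9 km, bearing=326.3°
Total: 26325.1 km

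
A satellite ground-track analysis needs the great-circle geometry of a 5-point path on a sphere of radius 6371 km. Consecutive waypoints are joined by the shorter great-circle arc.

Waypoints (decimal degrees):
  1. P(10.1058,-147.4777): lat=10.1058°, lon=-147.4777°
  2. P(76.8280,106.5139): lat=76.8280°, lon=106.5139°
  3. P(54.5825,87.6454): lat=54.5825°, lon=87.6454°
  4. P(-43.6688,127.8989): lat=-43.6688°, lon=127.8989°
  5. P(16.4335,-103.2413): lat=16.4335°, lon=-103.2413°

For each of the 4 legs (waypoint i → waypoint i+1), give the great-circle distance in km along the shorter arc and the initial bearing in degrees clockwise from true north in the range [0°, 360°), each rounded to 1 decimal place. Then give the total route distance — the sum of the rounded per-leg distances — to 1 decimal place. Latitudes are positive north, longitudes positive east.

Leg 1: φ1=0.1763795, φ2=1.3409016, Δφ=1.1645221, Δλ=4.4329897 rad; a=sin²(Δφ/2)+cosφ1·cosφ2·sin²(Δλ/2)=0.4455090395; c=2·atan2(√a, √(1-a))=1.461597514; dist=6371·c=9311.838 ≈ 9311.8 km; running total=9311.8 km
Leg 1 bearing: y=sinΔλ·cosφ2=-0.21903836, x=cosφ1·sinφ2-sinφ1·cosφ2·cosΔλ=0.96961082; θ=atan2(y, x)=-12.7296° <0 so +360° → 347.2704° ≈ 347.3°
Leg 2: φ1=1.3409016, φ2=0.9526443, Δφ=-0.3882572, Δλ=-0.3293174 rad; a=sin²(Δφ/2)+cosφ1·cosφ2·sin²(Δλ/2)=0.0407631267; c=2·atan2(√a, √(1-a))=0.406592526; dist=6371·c=2590.401 ≈ 2590.4 km; running total=11902.2 km
Leg 2 bearing: y=sinΔλ·cosφ2=-0.18741843, x=cosφ1·sinφ2-sinφ1·cosφ2·cosΔλ=-0.34825322; θ=atan2(y, x)=-151.7123° <0 so +360° → 208.2877° ≈ 208.3°
Leg 3: φ1=0.9526443, φ2=-0.7621643, Δφ=-1.7148087, Δλ=0.7025561 rad; a=sin²(Δφ/2)+cosφ1·cosφ2·sin²(Δλ/2)=0.6213921905; c=2·atan2(√a, √(1-a))=1.816031410; dist=6371·c=11569.936 ≈ 11569.9 km; running total=23472.1 km
Leg 3 bearing: y=sinΔλ·cosφ2=0.46740315, x=cosφ1·sinφ2-sinφ1·cosφ2·cosΔλ=-0.85005297; θ=atan2(y, x)=151.1957° ≈ 151.2°
Leg 4: φ1=-0.7621643, φ2=0.2868187, Δφ=1.0489830, Δλ=-4.0341575 rad; a=sin²(Δφ/2)+cosφ1·cosφ2·sin²(Δλ/2)=0.8153193672; c=2·atan2(√a, √(1-a))=2.253172294; dist=6371·c=14354.961 ≈ 14355.0 km; running total=37827.1 km
Leg 4 bearing: y=sinΔλ·cosφ2=0.74687334, x=cosφ1·sinφ2-sinφ1·cosφ2·cosΔλ=-0.21089098; θ=atan2(y, x)=105.7678° ≈ 105.8°

Leg 1: dist=9311.8 km, bearing=347.3°
Leg 2: dist=2590.4 km, bearing=208.3°
Leg 3: dist=11569.9 km, bearing=151.2°
Leg 4: dist=14355.0 km, bearing=105.8°
Total: 37827.1 km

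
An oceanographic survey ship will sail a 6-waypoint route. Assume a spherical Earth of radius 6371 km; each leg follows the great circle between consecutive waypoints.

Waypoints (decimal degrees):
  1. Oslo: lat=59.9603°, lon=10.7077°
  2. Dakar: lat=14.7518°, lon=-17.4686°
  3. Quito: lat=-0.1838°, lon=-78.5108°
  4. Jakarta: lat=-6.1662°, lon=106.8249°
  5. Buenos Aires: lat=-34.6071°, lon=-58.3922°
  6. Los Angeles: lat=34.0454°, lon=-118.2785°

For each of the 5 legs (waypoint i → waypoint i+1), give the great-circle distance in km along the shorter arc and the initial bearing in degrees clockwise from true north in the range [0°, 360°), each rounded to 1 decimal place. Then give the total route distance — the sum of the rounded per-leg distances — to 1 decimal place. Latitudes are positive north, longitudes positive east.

Leg 1: dist=5523.3 km, bearing=216.8°
Leg 2: dist=6909.1 km, bearing=261.8°
Leg 3: dist=19093.5 km, bearing=219.9°
Leg 4: dist=15223.1 km, bearing=197.9°
Leg 5: dist=9853.3 km, bearing=314.2°
Total: 56602.3 km

Leg 1: φ1=1.0465047, φ2=0.2574675, Δφ=-0.7890372, Δλ=-0.4917692 rad; a=sin²(Δφ/2)+cosφ1·cosφ2·sin²(Δλ/2)=0.1764186862; c=2·atan2(√a, √(1-a))=0.866939664; dist=6371·c=5523.273 ≈ 5523.3 km; running total=5523.3 km
Leg 1 bearing: y=sinΔλ·cosφ2=-0.45662195, x=cosφ1·sinφ2-sinφ1·cosφ2·cosΔλ=-0.61047271; θ=atan2(y, x)=-143.2042° <0 so +360° → 216.7958° ≈ 216.8°
Leg 2: φ1=0.2574675, φ2=-0.0032079, Δφ=-0.2606754, Δλ=-1.0653874 rad; a=sin²(Δφ/2)+cosφ1·cosφ2·sin²(Δλ/2)=0.2663065132; c=2·atan2(√a, √(1-a))=1.084463602; dist=6371·c=6909.118 ≈ 6909.1 km; running total=12432.4 km
Leg 2 bearing: y=sinΔλ·cosφ2=-0.87497204, x=cosφ1·sinφ2-sinφ1·cosφ2·cosΔλ=-0.12638568; θ=atan2(y, x)=-98.2193° <0 so +360° → 261.7807° ≈ 261.8°
Leg 3: φ1=-0.0032079, φ2=-0.1076205, Δφ=-0.1044126, Δλ=3.2347182 rad; a=sin²(Δφ/2)+cosφ1·cosφ2·sin²(Δλ/2)=0.9947784286; c=2·atan2(√a, √(1-a))=2.996945703; dist=6371·c=19093.541 ≈ 19093.5 km; running total=31525.9 km
Leg 3 bearing: y=sinΔλ·cosφ2=-0.09245299, x=cosφ1·sinφ2-sinφ1·cosφ2·cosΔλ=-0.11058784; θ=atan2(y, x)=-140.1039° <0 so +360° → 219.8961° ≈ 219.9°
Leg 4: φ1=-0.1076205, φ2=-0.6040078, Δφ=-0.4963873, Δλ=-2.8835824 rad; a=sin²(Δφ/2)+cosφ1·cosφ2·sin²(Δλ/2)=0.8651066307; c=2·atan2(√a, √(1-a))=2.389430367; dist=6371·c=15223.061 ≈ 15223.1 km; running total=46749.0 km
Leg 4 bearing: y=sinΔλ·cosφ2=-0.21001121, x=cosφ1·sinφ2-sinφ1·cosφ2·cosΔλ=-0.65014143; θ=atan2(y, x)=-162.0983° <0 so +360° → 197.9017° ≈ 197.9°
Leg 5: φ1=-0.6040078, φ2=0.5942043, Δφ=1.1982122, Δλ=-1.0452131 rad; a=sin²(Δφ/2)+cosφ1·cosφ2·sin²(Δλ/2)=0.4878994908; c=2·atan2(√a, √(1-a))=1.546592945; dist=6371·c=9853.344 ≈ 9853.3 km; running total=56602.3 km
Leg 5 bearing: y=sinΔλ·cosφ2=-0.71676008, x=cosφ1·sinφ2-sinφ1·cosφ2·cosΔλ=0.69689977; θ=atan2(y, x)=-45.8049° <0 so +360° → 314.1951° ≈ 314.2°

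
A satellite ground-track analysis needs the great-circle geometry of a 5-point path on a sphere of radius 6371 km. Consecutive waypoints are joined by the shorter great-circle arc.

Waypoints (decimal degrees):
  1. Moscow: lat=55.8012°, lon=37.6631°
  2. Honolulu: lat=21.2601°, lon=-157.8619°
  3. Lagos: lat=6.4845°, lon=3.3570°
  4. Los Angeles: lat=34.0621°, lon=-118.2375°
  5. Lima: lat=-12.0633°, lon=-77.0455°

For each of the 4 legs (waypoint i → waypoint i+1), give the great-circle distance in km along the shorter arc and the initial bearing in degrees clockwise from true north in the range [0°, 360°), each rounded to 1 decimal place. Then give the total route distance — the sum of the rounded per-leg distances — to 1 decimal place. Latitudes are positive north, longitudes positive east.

Leg 1: dist=11321.6 km, bearing=14.8°
Leg 2: dist=16311.4 km, bearing=35.6°
Leg 3: dist=12408.4 km, bearing=310.6°
Leg 4: dist=6726.2 km, bearing=132.3°
Total: 46767.6 km

Leg 1: φ1=0.9739147, φ2=0.3710587, Δφ=-0.6028559, Δλ=-3.4125550 rad; a=sin²(Δφ/2)+cosφ1·cosφ2·sin²(Δλ/2)=0.6023982263; c=2·atan2(√a, √(1-a))=1.777052074; dist=6371·c=11321.599 ≈ 11321.6 km; running total=11321.6 km
Leg 1 bearing: y=sinΔλ·cosφ2=0.24944302, x=cosφ1·sinφ2-sinφ1·cosφ2·cosΔλ=0.94648645; θ=atan2(y, x)=14.7644° ≈ 14.8°
Leg 2: φ1=0.3710587, φ2=0.1131759, Δφ=-0.2578829, Δλ=2.8138006 rad; a=sin²(Δφ/2)+cosφ1·cosφ2·sin²(Δλ/2)=0.9178640456; c=2·atan2(√a, √(1-a))=2.560253644; dist=6371·c=16311.376 ≈ 16311.4 km; running total=27633.0 km
Leg 2 bearing: y=sinΔλ·cosφ2=0.31989369, x=cosφ1·sinφ2-sinφ1·cosφ2·cosΔλ=0.44634805; θ=atan2(y, x)=35.6288° ≈ 35.6°
Leg 3: φ1=0.1131759, φ2=0.5944958, Δφ=0.4813199, Δλ=-2.1222244 rad; a=sin²(Δφ/2)+cosφ1·cosφ2·sin²(Δλ/2)=0.6839941054; c=2·atan2(√a, √(1-a))=1.947640810; dist=6371·c=12408.420 ≈ 12408.4 km; running total=40041.4 km
Leg 3 bearing: y=sinΔλ·cosφ2=-0.70563867, x=cosφ1·sinφ2-sinφ1·cosφ2·cosΔλ=0.60552353; θ=atan2(y, x)=-49.3664° <0 so +360° → 310.6336° ≈ 310.6°
Leg 4: φ1=0.5944958, φ2=-0.2105443, Δφ=-0.8050401, Δλ=0.7189360 rad; a=sin²(Δφ/2)+cosφ1·cosφ2·sin²(Δλ/2)=0.2537105070; c=2·atan2(√a, √(1-a))=1.055745611; dist=6371·c=6726.155 ≈ 6726.2 km; running total=46767.6 km
Leg 4 bearing: y=sinΔλ·cosφ2=0.64404108, x=cosφ1·sinφ2-sinφ1·cosφ2·cosΔλ=-0.58530081; θ=atan2(y, x)=132.2644° ≈ 132.3°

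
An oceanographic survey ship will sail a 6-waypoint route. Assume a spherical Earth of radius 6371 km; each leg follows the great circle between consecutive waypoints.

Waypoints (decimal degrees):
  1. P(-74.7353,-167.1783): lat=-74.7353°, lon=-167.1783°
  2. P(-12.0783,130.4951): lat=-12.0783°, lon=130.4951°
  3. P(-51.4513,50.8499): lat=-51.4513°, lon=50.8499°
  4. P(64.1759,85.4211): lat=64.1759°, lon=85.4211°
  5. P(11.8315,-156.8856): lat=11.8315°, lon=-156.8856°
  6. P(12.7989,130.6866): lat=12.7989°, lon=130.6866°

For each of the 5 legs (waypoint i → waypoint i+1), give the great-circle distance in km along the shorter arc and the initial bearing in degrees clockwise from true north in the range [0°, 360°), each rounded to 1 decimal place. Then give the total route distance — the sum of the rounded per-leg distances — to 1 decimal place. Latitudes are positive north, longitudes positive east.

Leg 1: dist=7922.7 km, bearing=293.9°
Leg 2: dist=8244.7 km, bearing=219.6°
Leg 3: dist=13200.5 km, bearing=16.4°
Leg 4: dist=10094.1 km, bearing=60.1°
Leg 5: dist=7840.8 km, bearing=279.6°
Total: 47302.8 km

Leg 1: φ1=-1.3043771, φ2=-0.2108061, Δφ=1.0935709, Δλ=5.1953809 rad; a=sin²(Δφ/2)+cosφ1·cosφ2·sin²(Δλ/2)=0.3392830757; c=2·atan2(√a, √(1-a))=1.243553024; dist=6371·c=7922.676 ≈ 7922.7 km; running total=7922.7 km
Leg 1 bearing: y=sinΔλ·cosφ2=-0.86600421, x=cosφ1·sinφ2-sinφ1·cosφ2·cosΔλ=0.38303654; θ=atan2(y, x)=-66.1400° <0 so +360° → 293.8600° ≈ 293.9°
Leg 2: φ1=-0.2108061, φ2=-0.8979946, Δφ=-0.6871885, Δλ=-1.3900710 rad; a=sin²(Δφ/2)+cosφ1·cosφ2·sin²(Δλ/2)=0.3634094007; c=2·atan2(√a, √(1-a))=1.294097853; dist=6371·c=8244.697 ≈ 8244.7 km; running total=16167.4 km
Leg 2 bearing: y=sinΔλ·cosφ2=-0.61303024, x=cosφ1·sinφ2-sinφ1·cosφ2·cosΔλ=-0.74132716; θ=atan2(y, x)=-140.4114° <0 so +360° → 219.5886° ≈ 219.6°
Leg 3: φ1=-0.8979946, φ2=1.1200808, Δφ=2.0180753, Δλ=0.6033813 rad; a=sin²(Δφ/2)+cosφ1·cosφ2·sin²(Δλ/2)=0.7402241621; c=2·atan2(√a, √(1-a))=2.071962156; dist=6371·c=13200.471 ≈ 13200.5 km; running total=29367.9 km
Leg 3 bearing: y=sinΔλ·cosφ2=0.24717801, x=cosφ1·sinφ2-sinφ1·cosφ2·cosΔλ=0.84147040; θ=atan2(y, x)=16.3699° ≈ 16.4°
Leg 4: φ1=1.1200808, φ2=0.2064986, Δφ=-0.9135821, Δλ=-4.2290497 rad; a=sin²(Δφ/2)+cosφ1·cosφ2·sin²(Δλ/2)=0.5067925418; c=2·atan2(√a, √(1-a))=1.584381828; dist=6371·c=10094.097 ≈ 10094.1 km; running total=39462.0 km
Leg 4 bearing: y=sinΔλ·cosφ2=0.86663647, x=cosφ1·sinφ2-sinφ1·cosφ2·cosΔλ=0.49875513; θ=atan2(y, x)=60.0793° ≈ 60.1°
Leg 5: φ1=0.2064986, φ2=0.2233829, Δφ=0.0168843, Δλ=5.0190817 rad; a=sin²(Δφ/2)+cosφ1·cosφ2·sin²(Δλ/2)=0.3332137393; c=2·atan2(√a, √(1-a))=1.230705709; dist=6371·c=7840.826 ≈ 7840.8 km; running total=47302.8 km
Leg 5 bearing: y=sinΔλ·cosφ2=-0.92965027, x=cosφ1·sinφ2-sinφ1·cosφ2·cosΔλ=0.15646003; θ=atan2(y, x)=-80.4467° <0 so +360° → 279.5533° ≈ 279.6°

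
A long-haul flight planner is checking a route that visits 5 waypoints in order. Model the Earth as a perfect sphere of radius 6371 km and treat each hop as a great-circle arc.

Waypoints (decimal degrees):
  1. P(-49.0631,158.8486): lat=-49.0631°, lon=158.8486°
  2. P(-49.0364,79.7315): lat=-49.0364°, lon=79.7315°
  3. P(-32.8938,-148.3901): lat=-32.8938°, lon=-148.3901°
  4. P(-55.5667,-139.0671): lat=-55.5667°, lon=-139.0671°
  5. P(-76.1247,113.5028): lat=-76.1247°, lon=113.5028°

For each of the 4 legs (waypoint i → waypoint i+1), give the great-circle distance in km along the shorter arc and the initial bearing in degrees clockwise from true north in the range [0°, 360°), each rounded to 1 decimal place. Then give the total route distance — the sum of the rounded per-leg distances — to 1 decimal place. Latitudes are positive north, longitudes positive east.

Leg 1: φ1=-0.8563126, φ2=-0.8558466, Δφ=0.0004660, Δλ=-1.3808539 rad; a=sin²(Δφ/2)+cosφ1·cosφ2·sin²(Δλ/2)=0.1742265060; c=2·atan2(√a, √(1-a))=0.861174427; dist=6371·c=5486.542 ≈ 5486.5 km; running total=5486.5 km
Leg 1 bearing: y=sinΔλ·cosφ2=-0.64378890, x=cosφ1·sinφ2-sinφ1·cosφ2·cosΔλ=-0.40127593; θ=atan2(y, x)=-121.9354° <0 so +360° → 238.0646° ≈ 238.1°
Leg 2: φ1=-0.8558466, φ2=-0.5741051, Δφ=0.2817415, Δλ=-3.9814730 rad; a=sin²(Δφ/2)+cosφ1·cosφ2·sin²(Δλ/2)=0.4786873361; c=2·atan2(√a, √(1-a))=1.528158081; dist=6371·c=9735.895 ≈ 9735.9 km; running total=15222.4 km
Leg 2 bearing: y=sinΔλ·cosφ2=0.62519386, x=cosφ1·sinφ2-sinφ1·cosφ2·cosΔλ=-0.77930464; θ=atan2(y, x)=141.2618° ≈ 141.3°
Leg 3: φ1=-0.5741051, φ2=-0.9698219, Δφ=-0.3957168, Δλ=0.1627170 rad; a=sin²(Δφ/2)+cosφ1·cosφ2·sin²(Δλ/2)=0.0417755714; c=2·atan2(√a, √(1-a))=0.411682519; dist=6371·c=2622.829 ≈ 2622.8 km; running total=17845.2 km
Leg 3 bearing: y=sinΔλ·cosφ2=0.09160230, x=cosφ1·sinφ2-sinφ1·cosφ2·cosΔλ=-0.38952601; θ=atan2(y, x)=166.7666° ≈ 166.8°
Leg 4: φ1=-0.9698219, φ2=-1.3286267, Δφ=-0.3588048, Δλ=4.4081763 rad; a=sin²(Δφ/2)+cosφ1·cosφ2·sin²(Δλ/2)=0.1199500015; c=2·atan2(√a, √(1-a))=0.707329338; dist=6371·c=4506.395 ≈ 4506.4 km; running total=22351.6 km
Leg 4 bearing: y=sinΔλ·cosφ2=-0.22879824, x=cosφ1·sinφ2-sinφ1·cosφ2·cosΔλ=-0.60819352; θ=atan2(y, x)=-159.3840° <0 so +360° → 200.6160° ≈ 200.6°

Leg 1: dist=5486.5 km, bearing=238.1°
Leg 2: dist=9735.9 km, bearing=141.3°
Leg 3: dist=2622.8 km, bearing=166.8°
Leg 4: dist=4506.4 km, bearing=200.6°
Total: 22351.6 km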